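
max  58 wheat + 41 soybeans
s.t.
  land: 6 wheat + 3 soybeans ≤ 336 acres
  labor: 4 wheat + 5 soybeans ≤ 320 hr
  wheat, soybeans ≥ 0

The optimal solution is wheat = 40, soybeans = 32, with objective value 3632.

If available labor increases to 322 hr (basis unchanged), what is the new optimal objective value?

Both land and labor are binding at x*.
The binding rows give the dual system: 6·y_land + 4·y_labor = 58 and 3·y_land + 5·y_labor = 41.
Solving: y_land = 7, y_labor = 4.
Δz = y_labor·Δb = 4 × (2) = 8, so new z* = 3632 + 8 = 3640.

3640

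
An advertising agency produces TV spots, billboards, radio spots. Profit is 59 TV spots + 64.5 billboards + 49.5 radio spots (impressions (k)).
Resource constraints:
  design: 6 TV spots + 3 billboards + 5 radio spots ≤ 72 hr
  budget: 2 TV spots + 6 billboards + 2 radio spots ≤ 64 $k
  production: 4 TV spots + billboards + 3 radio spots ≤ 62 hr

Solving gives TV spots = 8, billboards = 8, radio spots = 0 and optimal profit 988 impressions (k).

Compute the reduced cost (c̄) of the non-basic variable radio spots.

At the optimum: design uses 72 of 72 (binding); budget uses 64 of 64 (binding); production uses 40 of 62 (slack = 22).
Since production is not tight, its dual is 0.
The binding rows give the dual system: 6·y_design + 2·y_budget = 59 and 3·y_design + 6·y_budget = 64.5.
This yields shadow prices y_design = 7.5, y_budget = 7.
Reduced cost of radio spots: c₃ − yᵀa₃ = 49.5 − (7.5·5 + 7·2) = 49.5 − 51.5 = -2.

-2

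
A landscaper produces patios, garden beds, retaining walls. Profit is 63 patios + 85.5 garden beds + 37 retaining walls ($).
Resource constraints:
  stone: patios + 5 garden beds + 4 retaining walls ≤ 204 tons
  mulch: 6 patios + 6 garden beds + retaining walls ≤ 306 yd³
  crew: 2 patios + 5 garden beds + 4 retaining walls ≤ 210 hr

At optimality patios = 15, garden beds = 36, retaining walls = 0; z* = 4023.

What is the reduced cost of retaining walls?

Binding: mulch and crew. Non-binding: stone (9 unused).
Slack constraints have shadow price 0 (complementary slackness).
From A_Bᵀ y = c: 6·y_mulch + 2·y_crew = 63; 6·y_mulch + 5·y_crew = 85.5.
→ y_mulch = 8 and y_crew = 7.5.
Reduced cost of retaining walls: c₃ − yᵀa₃ = 37 − (8·1 + 7.5·4) = 37 − 38 = -1.

-1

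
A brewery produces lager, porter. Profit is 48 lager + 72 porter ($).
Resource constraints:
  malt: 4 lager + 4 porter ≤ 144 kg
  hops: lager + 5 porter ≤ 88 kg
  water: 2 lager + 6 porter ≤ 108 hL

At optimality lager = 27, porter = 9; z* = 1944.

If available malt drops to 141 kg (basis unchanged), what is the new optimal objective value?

1917

At the optimum: malt uses 144 of 144 (binding); hops uses 72 of 88 (slack = 16); water uses 108 of 108 (binding).
By complementary slackness, y = 0 for the non-binding constraint.
The binding rows give the dual system: 4·y_malt + 2·y_water = 48 and 4·y_malt + 6·y_water = 72.
Solving: y_malt = 9, y_water = 6.
Δz = y_malt·Δb = 9 × (-3) = -27, so new z* = 1944 − 27 = 1917.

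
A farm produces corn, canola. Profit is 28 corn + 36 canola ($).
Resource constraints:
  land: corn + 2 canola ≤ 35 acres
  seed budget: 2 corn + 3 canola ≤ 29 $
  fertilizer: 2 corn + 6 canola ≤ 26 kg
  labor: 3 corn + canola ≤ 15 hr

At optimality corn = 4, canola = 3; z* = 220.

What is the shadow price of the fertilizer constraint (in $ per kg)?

Check each constraint at x*: land 10/35 (slack 25); seed budget 17/29 (slack 12); fertilizer 26/26 (tight); labor 15/15 (tight).
By complementary slackness, y = 0 for the non-binding constraints.
The binding rows give the dual system: 2·y_fertilizer + 3·y_labor = 28 and 6·y_fertilizer + 1·y_labor = 36.
→ y_fertilizer = 5 and y_labor = 6.
Shadow price of fertilizer = 5.

5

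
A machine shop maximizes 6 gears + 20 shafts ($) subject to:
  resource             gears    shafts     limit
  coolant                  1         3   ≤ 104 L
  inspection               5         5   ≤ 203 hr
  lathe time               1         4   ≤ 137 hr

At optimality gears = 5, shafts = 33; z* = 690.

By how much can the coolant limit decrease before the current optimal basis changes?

Binding constraints: coolant, lathe time. The basis is B = [[1,3],[1,4]] with det 1.
Per unit decrease in coolant, x* moves by d = (-4, 1).
The basis stays optimal until gears reaches 0; allowable decrease = 1.25 L.

1.25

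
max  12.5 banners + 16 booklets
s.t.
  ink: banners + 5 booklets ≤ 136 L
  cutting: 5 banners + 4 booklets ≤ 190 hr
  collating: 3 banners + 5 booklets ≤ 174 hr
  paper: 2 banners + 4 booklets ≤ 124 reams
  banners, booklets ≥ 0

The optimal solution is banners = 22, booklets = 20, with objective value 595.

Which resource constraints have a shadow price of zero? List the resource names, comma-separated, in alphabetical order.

collating, ink

ink: 122/136 (slack 14)
cutting: 190/190 (binding)
collating: 166/174 (slack 8)
paper: 124/124 (binding)
By complementary slackness, a constraint with positive slack has shadow price 0 → collating, ink.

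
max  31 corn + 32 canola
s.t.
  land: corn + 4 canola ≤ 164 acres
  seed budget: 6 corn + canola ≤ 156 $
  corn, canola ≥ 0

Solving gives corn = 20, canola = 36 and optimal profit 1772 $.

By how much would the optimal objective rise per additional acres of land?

Check each constraint at x*: land 164/164 (tight); seed budget 156/156 (tight).
From A_Bᵀ y = c: 1·y_land + 6·y_seed budget = 31; 4·y_land + 1·y_seed budget = 32.
This yields shadow prices y_land = 7, y_seed budget = 4.
Shadow price of land = 7.

7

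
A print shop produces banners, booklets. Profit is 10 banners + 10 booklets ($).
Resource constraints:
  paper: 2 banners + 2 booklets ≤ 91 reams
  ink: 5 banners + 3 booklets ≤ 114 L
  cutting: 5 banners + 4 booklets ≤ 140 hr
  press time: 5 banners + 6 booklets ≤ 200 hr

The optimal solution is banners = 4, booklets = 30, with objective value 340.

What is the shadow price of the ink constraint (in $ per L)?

0

At the optimum: paper uses 68 of 91 (slack = 23); ink uses 110 of 114 (slack = 4); cutting uses 140 of 140 (binding); press time uses 200 of 200 (binding).
Since paper, ink are not tight, their duals are 0.
The binding rows give the dual system: 5·y_cutting + 5·y_press time = 10 and 4·y_cutting + 6·y_press time = 10.
→ y_cutting = 1 and y_press time = 1.
Shadow price of ink = 0.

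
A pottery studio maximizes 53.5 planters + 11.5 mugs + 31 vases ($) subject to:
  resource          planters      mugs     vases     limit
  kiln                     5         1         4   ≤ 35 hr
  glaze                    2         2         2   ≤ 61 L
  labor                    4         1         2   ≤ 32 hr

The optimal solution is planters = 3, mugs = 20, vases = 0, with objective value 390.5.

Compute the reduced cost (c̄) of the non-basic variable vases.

-7

At the optimum: kiln uses 35 of 35 (binding); glaze uses 46 of 61 (slack = 15); labor uses 32 of 32 (binding).
Slack constraints have shadow price 0 (complementary slackness).
Dual feasibility on the basic columns requires 5·y_kiln + 4·y_labor = 53.5, 1·y_kiln + 1·y_labor = 11.5.
This yields shadow prices y_kiln = 7.5, y_labor = 4.
Reduced cost of vases: c₃ − yᵀa₃ = 31 − (7.5·4 + 4·2) = 31 − 38 = -7.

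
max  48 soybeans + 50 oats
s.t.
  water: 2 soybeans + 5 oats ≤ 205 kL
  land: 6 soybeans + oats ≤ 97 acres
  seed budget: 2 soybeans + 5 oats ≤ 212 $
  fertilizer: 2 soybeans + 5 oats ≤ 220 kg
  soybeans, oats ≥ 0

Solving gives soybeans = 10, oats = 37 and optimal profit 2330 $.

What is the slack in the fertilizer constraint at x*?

15

fertilizer used = 2·10 + 5·37 = 205; slack = 220 − 205 = 15.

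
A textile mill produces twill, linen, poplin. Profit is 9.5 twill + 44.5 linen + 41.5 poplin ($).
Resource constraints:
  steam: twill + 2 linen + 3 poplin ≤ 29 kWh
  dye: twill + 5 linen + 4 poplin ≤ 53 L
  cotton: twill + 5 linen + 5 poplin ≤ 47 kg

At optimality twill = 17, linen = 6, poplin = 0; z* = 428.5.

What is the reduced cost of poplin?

Binding: steam and cotton. Non-binding: dye (6 unused).
Since dye is not tight, its dual is 0.
Dual feasibility on the basic columns requires 1·y_steam + 1·y_cotton = 9.5, 2·y_steam + 5·y_cotton = 44.5.
This yields shadow prices y_steam = 1, y_cotton = 8.5.
Reduced cost of poplin: c₃ − yᵀa₃ = 41.5 − (1·3 + 8.5·5) = 41.5 − 45.5 = -4.

-4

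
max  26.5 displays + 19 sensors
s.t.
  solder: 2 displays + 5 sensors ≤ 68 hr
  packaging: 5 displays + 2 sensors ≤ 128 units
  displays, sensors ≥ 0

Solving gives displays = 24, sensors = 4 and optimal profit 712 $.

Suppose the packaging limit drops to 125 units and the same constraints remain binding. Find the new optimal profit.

At the optimum: solder uses 68 of 68 (binding); packaging uses 128 of 128 (binding).
From A_Bᵀ y = c: 2·y_solder + 5·y_packaging = 26.5; 5·y_solder + 2·y_packaging = 19.
This yields shadow prices y_solder = 2, y_packaging = 4.5.
Δz = y_packaging·Δb = 4.5 × (-3) = -13.5, so new z* = 712 − 13.5 = 698.5.

698.5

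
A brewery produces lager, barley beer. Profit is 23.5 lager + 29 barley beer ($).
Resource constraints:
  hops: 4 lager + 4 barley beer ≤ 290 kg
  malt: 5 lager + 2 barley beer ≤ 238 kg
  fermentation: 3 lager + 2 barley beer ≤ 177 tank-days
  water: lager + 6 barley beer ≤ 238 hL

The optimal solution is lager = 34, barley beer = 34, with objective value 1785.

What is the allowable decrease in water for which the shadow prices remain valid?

190.4

Binding constraints: malt, water. The basis is B = [[5,2],[1,6]] with det 28.
Per unit decrease in water, x* moves by d = (0.0714, -0.1786).
The basis stays optimal until barley beer reaches 0; allowable decrease = 190.4 hL.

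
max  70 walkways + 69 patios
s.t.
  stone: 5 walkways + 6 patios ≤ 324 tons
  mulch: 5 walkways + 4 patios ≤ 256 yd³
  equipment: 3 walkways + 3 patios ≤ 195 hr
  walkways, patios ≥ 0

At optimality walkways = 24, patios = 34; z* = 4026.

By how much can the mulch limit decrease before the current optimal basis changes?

Binding constraints: stone, mulch. The basis is B = [[5,6],[5,4]] with det -10.
Per unit decrease in mulch, x* moves by d = (-0.6, 0.5).
The basis stays optimal until walkways reaches 0; allowable decrease = 40 yd³.

40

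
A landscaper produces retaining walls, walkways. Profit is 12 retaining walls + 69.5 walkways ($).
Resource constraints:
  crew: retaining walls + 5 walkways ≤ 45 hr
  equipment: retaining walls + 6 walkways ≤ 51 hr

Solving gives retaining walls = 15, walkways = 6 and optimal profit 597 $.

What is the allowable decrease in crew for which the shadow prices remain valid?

Binding constraints: crew, equipment. The basis is B = [[1,5],[1,6]] with det 1.
Per unit decrease in crew, x* moves by d = (-6, 1).
The basis stays optimal until retaining walls reaches 0; allowable decrease = 2.5 hr.

2.5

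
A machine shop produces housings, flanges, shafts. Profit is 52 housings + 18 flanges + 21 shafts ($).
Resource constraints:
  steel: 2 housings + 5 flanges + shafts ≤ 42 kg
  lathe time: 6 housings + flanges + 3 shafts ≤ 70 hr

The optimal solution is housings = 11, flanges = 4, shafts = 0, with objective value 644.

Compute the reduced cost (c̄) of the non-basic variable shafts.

Check each constraint at x*: steel 42/42 (tight); lathe time 70/70 (tight).
From A_Bᵀ y = c: 2·y_steel + 6·y_lathe time = 52; 5·y_steel + 1·y_lathe time = 18.
→ y_steel = 2 and y_lathe time = 8.
Reduced cost of shafts: c₃ − yᵀa₃ = 21 − (2·1 + 8·3) = 21 − 26 = -5.

-5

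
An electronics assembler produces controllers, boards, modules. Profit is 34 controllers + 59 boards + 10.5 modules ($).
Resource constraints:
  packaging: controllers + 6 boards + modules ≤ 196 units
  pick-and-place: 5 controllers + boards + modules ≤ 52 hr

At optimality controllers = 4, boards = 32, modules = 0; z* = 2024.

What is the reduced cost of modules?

Both packaging and pick-and-place are binding at x*.
The binding rows give the dual system: 1·y_packaging + 5·y_pick-and-place = 34 and 6·y_packaging + 1·y_pick-and-place = 59.
Solving: y_packaging = 9, y_pick-and-place = 5.
Reduced cost of modules: c₃ − yᵀa₃ = 10.5 − (9·1 + 5·1) = 10.5 − 14 = -3.5.

-3.5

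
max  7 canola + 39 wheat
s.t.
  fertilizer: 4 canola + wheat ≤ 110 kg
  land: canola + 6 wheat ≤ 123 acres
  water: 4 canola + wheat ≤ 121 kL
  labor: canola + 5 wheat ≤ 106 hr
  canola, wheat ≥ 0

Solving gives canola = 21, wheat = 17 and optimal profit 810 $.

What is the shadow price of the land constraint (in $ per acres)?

4

Check each constraint at x*: fertilizer 101/110 (slack 9); land 123/123 (tight); water 101/121 (slack 20); labor 106/106 (tight).
Since fertilizer, water are not tight, their duals are 0.
From A_Bᵀ y = c: 1·y_land + 1·y_labor = 7; 6·y_land + 5·y_labor = 39.
→ y_land = 4 and y_labor = 3.
Shadow price of land = 4.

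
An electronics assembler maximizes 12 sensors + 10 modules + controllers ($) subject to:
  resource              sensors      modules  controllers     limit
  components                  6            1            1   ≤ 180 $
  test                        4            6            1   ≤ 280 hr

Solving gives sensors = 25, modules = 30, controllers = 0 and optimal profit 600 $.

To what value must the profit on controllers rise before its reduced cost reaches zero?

Check each constraint at x*: components 180/180 (tight); test 280/280 (tight).
Dual feasibility on the basic columns requires 6·y_components + 4·y_test = 12, 1·y_components + 6·y_test = 10.
This yields shadow prices y_components = 1, y_test = 1.5.
controllers enters the basis when its profit ≥ yᵀa₃ = 1·1 + 1.5·1 = 2.5.

2.5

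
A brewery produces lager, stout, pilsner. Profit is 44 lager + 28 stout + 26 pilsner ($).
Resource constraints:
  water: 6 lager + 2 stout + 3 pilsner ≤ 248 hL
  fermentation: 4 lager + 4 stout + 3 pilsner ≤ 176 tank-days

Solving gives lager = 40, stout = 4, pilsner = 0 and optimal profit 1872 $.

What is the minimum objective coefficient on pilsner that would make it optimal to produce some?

27

Check each constraint at x*: water 248/248 (tight); fermentation 176/176 (tight).
The binding rows give the dual system: 6·y_water + 4·y_fermentation = 44 and 2·y_water + 4·y_fermentation = 28.
→ y_water = 4 and y_fermentation = 5.
pilsner enters the basis when its profit ≥ yᵀa₃ = 4·3 + 5·3 = 27.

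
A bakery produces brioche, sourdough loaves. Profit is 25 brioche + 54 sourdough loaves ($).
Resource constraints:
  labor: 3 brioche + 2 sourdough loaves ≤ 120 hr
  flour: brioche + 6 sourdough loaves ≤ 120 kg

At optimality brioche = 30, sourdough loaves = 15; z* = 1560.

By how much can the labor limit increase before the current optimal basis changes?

Binding constraints: labor, flour. The basis is B = [[3,2],[1,6]] with det 16.
Per unit increase in labor, x* moves by d = (0.375, -0.0625).
The basis stays optimal until sourdough loaves reaches 0; allowable increase = 240 hr.

240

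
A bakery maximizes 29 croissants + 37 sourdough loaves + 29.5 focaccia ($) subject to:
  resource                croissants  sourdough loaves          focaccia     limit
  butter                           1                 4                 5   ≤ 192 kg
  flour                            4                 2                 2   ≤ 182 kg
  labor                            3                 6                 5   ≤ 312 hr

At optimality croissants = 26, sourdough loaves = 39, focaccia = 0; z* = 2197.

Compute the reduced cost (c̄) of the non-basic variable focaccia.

-2.5

At the optimum: butter uses 182 of 192 (slack = 10); flour uses 182 of 182 (binding); labor uses 312 of 312 (binding).
By complementary slackness, y = 0 for the non-binding constraint.
Dual feasibility on the basic columns requires 4·y_flour + 3·y_labor = 29, 2·y_flour + 6·y_labor = 37.
This yields shadow prices y_flour = 3.5, y_labor = 5.
Reduced cost of focaccia: c₃ − yᵀa₃ = 29.5 − (3.5·2 + 5·5) = 29.5 − 32 = -2.5.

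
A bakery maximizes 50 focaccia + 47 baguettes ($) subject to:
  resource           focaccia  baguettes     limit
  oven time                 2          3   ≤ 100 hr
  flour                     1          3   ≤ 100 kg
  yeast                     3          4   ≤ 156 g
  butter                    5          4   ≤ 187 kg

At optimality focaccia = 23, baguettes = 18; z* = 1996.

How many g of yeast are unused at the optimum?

yeast used = 3·23 + 4·18 = 141; slack = 156 − 141 = 15.

15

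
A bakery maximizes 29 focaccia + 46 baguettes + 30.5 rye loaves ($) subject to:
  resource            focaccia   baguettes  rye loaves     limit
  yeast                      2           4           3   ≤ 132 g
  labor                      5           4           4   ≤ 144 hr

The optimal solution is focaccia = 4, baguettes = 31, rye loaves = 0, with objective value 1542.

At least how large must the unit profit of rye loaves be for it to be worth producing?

36.5

At the optimum: yeast uses 132 of 132 (binding); labor uses 144 of 144 (binding).
The binding rows give the dual system: 2·y_yeast + 5·y_labor = 29 and 4·y_yeast + 4·y_labor = 46.
Solving: y_yeast = 9.5, y_labor = 2.
rye loaves enters the basis when its profit ≥ yᵀa₃ = 9.5·3 + 2·4 = 36.5.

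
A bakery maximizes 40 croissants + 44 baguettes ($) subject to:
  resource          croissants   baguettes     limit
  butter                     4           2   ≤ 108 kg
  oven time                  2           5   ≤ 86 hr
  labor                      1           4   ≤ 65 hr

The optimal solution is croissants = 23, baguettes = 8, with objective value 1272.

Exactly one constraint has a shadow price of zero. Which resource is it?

butter: 108/108 (binding)
oven time: 86/86 (binding)
labor: 55/65 (slack 10)
By complementary slackness, a constraint with positive slack has shadow price 0 → labor.

labor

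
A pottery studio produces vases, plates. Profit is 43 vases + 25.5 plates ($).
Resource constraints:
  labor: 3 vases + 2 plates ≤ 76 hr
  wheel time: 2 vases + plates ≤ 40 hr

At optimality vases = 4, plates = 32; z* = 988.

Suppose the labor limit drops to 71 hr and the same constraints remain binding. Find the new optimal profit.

948

At the optimum: labor uses 76 of 76 (binding); wheel time uses 40 of 40 (binding).
The binding rows give the dual system: 3·y_labor + 2·y_wheel time = 43 and 2·y_labor + 1·y_wheel time = 25.5.
This yields shadow prices y_labor = 8, y_wheel time = 9.5.
Δz = y_labor·Δb = 8 × (-5) = -40, so new z* = 988 − 40 = 948.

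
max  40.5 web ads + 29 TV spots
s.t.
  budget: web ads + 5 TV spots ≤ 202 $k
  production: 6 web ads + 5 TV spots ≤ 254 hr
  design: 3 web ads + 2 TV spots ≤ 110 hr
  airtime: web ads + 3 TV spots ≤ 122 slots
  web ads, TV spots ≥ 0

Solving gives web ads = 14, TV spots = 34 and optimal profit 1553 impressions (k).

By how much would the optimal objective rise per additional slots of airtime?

Check each constraint at x*: budget 184/202 (slack 18); production 254/254 (tight); design 110/110 (tight); airtime 116/122 (slack 6).
By complementary slackness, y = 0 for the non-binding constraints.
From A_Bᵀ y = c: 6·y_production + 3·y_design = 40.5; 5·y_production + 2·y_design = 29.
This yields shadow prices y_production = 2, y_design = 9.5.
Shadow price of airtime = 0.

0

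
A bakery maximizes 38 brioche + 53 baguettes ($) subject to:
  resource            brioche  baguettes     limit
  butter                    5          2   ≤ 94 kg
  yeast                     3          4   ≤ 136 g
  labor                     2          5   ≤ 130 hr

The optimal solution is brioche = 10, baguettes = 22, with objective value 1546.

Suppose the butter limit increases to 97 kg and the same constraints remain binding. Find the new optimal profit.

Binding: butter and labor. Non-binding: yeast (18 unused).
By complementary slackness, y = 0 for the non-binding constraint.
The binding rows give the dual system: 5·y_butter + 2·y_labor = 38 and 2·y_butter + 5·y_labor = 53.
This yields shadow prices y_butter = 4, y_labor = 9.
Δz = y_butter·Δb = 4 × (3) = 12, so new z* = 1546 + 12 = 1558.

1558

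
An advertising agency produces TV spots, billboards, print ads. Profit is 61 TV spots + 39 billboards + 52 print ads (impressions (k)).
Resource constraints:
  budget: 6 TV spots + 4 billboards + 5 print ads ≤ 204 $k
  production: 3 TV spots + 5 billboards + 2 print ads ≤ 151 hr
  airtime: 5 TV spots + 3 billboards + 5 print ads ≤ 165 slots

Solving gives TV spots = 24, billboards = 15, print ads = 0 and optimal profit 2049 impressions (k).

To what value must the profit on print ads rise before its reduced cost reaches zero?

55

Binding: budget and airtime. Non-binding: production (4 unused).
Since production is not tight, its dual is 0.
From A_Bᵀ y = c: 6·y_budget + 5·y_airtime = 61; 4·y_budget + 3·y_airtime = 39.
Solving: y_budget = 6, y_airtime = 5.
print ads enters the basis when its profit ≥ yᵀa₃ = 6·5 + 5·5 = 55.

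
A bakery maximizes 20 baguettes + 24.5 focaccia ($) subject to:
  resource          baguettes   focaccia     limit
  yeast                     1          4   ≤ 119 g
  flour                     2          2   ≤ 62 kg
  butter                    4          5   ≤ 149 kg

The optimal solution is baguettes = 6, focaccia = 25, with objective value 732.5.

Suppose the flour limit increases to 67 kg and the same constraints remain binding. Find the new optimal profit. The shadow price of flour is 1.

Δb = 5, so new z* = 732.5 + (1)·(5) = 732.5 + 5 = 737.5.

737.5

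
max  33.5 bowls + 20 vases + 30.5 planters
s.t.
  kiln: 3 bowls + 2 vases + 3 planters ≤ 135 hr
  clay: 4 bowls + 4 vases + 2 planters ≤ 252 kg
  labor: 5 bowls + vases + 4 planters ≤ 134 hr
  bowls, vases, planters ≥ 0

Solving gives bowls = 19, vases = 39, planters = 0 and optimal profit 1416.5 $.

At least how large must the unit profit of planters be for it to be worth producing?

32.5

Binding: kiln and labor. Non-binding: clay (20 unused).
Slack constraints have shadow price 0 (complementary slackness).
From A_Bᵀ y = c: 3·y_kiln + 5·y_labor = 33.5; 2·y_kiln + 1·y_labor = 20.
→ y_kiln = 9.5 and y_labor = 1.
planters enters the basis when its profit ≥ yᵀa₃ = 9.5·3 + 1·4 = 32.5.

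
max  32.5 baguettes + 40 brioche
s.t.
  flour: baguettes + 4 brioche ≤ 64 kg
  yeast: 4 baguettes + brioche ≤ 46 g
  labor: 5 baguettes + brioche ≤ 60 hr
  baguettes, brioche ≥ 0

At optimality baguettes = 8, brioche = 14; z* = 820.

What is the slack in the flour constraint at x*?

0

flour used = 1·8 + 4·14 = 64; slack = 64 − 64 = 0.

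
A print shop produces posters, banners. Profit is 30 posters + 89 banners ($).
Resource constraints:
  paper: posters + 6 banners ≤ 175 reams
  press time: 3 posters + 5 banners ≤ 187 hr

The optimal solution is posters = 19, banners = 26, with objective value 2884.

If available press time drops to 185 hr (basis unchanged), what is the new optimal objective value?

2870

At the optimum: paper uses 175 of 175 (binding); press time uses 187 of 187 (binding).
The binding rows give the dual system: 1·y_paper + 3·y_press time = 30 and 6·y_paper + 5·y_press time = 89.
→ y_paper = 9 and y_press time = 7.
Δz = y_press time·Δb = 7 × (-2) = -14, so new z* = 2884 − 14 = 2870.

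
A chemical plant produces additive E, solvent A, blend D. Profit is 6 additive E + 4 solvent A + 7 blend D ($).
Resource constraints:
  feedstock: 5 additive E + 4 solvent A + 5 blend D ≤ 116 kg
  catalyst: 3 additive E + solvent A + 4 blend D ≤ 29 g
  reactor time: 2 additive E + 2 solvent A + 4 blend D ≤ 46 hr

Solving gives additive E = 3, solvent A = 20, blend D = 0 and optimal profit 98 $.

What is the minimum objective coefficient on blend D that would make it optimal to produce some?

At the optimum: feedstock uses 95 of 116 (slack = 21); catalyst uses 29 of 29 (binding); reactor time uses 46 of 46 (binding).
By complementary slackness, y = 0 for the non-binding constraint.
The binding rows give the dual system: 3·y_catalyst + 2·y_reactor time = 6 and 1·y_catalyst + 2·y_reactor time = 4.
This yields shadow prices y_catalyst = 1, y_reactor time = 1.5.
blend D enters the basis when its profit ≥ yᵀa₃ = 1·4 + 1.5·4 = 10.

10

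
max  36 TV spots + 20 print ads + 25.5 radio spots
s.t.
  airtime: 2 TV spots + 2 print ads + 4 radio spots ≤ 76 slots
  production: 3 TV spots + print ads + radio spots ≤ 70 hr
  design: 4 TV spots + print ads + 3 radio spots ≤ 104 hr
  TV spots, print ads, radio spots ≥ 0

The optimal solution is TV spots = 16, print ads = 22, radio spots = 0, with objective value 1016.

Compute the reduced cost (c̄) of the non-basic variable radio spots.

Check each constraint at x*: airtime 76/76 (tight); production 70/70 (tight); design 86/104 (slack 18).
Slack constraints have shadow price 0 (complementary slackness).
From A_Bᵀ y = c: 2·y_airtime + 3·y_production = 36; 2·y_airtime + 1·y_production = 20.
This yields shadow prices y_airtime = 6, y_production = 8.
Reduced cost of radio spots: c₃ − yᵀa₃ = 25.5 − (6·4 + 8·1) = 25.5 − 32 = -6.5.

-6.5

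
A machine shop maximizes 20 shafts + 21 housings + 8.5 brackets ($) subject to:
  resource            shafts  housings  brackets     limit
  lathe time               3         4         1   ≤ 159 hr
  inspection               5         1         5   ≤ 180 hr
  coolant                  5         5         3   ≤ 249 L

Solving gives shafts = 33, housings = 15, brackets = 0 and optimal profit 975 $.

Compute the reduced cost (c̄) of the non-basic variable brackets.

At the optimum: lathe time uses 159 of 159 (binding); inspection uses 180 of 180 (binding); coolant uses 240 of 249 (slack = 9).
Slack constraints have shadow price 0 (complementary slackness).
From A_Bᵀ y = c: 3·y_lathe time + 5·y_inspection = 20; 4·y_lathe time + 1·y_inspection = 21.
This yields shadow prices y_lathe time = 5, y_inspection = 1.
Reduced cost of brackets: c₃ − yᵀa₃ = 8.5 − (5·1 + 1·5) = 8.5 − 10 = -1.5.

-1.5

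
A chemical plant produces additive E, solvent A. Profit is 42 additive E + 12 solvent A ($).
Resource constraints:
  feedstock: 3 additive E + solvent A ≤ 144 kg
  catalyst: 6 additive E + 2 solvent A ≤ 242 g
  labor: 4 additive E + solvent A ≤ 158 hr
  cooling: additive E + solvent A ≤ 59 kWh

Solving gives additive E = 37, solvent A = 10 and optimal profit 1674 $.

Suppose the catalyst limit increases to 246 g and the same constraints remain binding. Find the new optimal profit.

Binding: catalyst and labor. Non-binding: feedstock (23 unused), cooling (12 unused).
By complementary slackness, y = 0 for the non-binding constraints.
The binding rows give the dual system: 6·y_catalyst + 4·y_labor = 42 and 2·y_catalyst + 1·y_labor = 12.
→ y_catalyst = 3 and y_labor = 6.
Δz = y_catalyst·Δb = 3 × (4) = 12, so new z* = 1674 + 12 = 1686.

1686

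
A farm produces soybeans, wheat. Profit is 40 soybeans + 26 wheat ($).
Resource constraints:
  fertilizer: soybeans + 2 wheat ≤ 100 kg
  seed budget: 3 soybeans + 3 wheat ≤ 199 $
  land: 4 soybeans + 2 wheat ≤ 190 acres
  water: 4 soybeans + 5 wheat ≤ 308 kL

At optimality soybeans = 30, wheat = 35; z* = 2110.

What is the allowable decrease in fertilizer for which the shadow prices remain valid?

Binding constraints: fertilizer, land. The basis is B = [[1,2],[4,2]] with det -6.
Per unit decrease in fertilizer, x* moves by d = (0.3333, -0.6667).
The basis stays optimal until wheat reaches 0; allowable decrease = 52.5 kg.

52.5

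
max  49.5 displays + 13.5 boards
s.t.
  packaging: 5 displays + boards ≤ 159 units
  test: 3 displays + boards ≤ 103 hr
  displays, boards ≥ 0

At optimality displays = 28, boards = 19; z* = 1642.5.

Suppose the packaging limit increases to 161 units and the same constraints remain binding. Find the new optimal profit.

At the optimum: packaging uses 159 of 159 (binding); test uses 103 of 103 (binding).
Dual feasibility on the basic columns requires 5·y_packaging + 3·y_test = 49.5, 1·y_packaging + 1·y_test = 13.5.
→ y_packaging = 4.5 and y_test = 9.
Δz = y_packaging·Δb = 4.5 × (2) = 9, so new z* = 1642.5 + 9 = 1651.5.

1651.5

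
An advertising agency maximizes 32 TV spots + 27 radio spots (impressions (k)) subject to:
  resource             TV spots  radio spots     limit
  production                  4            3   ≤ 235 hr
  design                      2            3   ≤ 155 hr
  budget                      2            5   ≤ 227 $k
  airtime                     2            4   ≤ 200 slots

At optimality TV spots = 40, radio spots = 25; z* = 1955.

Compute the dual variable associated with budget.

Check each constraint at x*: production 235/235 (tight); design 155/155 (tight); budget 205/227 (slack 22); airtime 180/200 (slack 20).
Since budget, airtime are not tight, their duals are 0.
From A_Bᵀ y = c: 4·y_production + 2·y_design = 32; 3·y_production + 3·y_design = 27.
Solving: y_production = 7, y_design = 2.
Shadow price of budget = 0.

0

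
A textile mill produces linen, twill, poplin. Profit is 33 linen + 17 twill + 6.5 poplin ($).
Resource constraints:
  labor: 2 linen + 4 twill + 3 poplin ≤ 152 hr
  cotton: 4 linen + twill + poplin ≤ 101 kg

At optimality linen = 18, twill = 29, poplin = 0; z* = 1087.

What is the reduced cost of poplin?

At the optimum: labor uses 152 of 152 (binding); cotton uses 101 of 101 (binding).
The binding rows give the dual system: 2·y_labor + 4·y_cotton = 33 and 4·y_labor + 1·y_cotton = 17.
This yields shadow prices y_labor = 2.5, y_cotton = 7.
Reduced cost of poplin: c₃ − yᵀa₃ = 6.5 − (2.5·3 + 7·1) = 6.5 − 14.5 = -8.

-8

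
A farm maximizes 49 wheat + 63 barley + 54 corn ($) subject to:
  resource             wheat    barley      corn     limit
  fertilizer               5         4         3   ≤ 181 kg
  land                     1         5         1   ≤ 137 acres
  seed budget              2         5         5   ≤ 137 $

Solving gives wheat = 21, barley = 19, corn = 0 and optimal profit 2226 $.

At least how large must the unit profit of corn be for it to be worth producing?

Check each constraint at x*: fertilizer 181/181 (tight); land 116/137 (slack 21); seed budget 137/137 (tight).
By complementary slackness, y = 0 for the non-binding constraint.
From A_Bᵀ y = c: 5·y_fertilizer + 2·y_seed budget = 49; 4·y_fertilizer + 5·y_seed budget = 63.
Solving: y_fertilizer = 7, y_seed budget = 7.
corn enters the basis when its profit ≥ yᵀa₃ = 7·3 + 7·5 = 56.

56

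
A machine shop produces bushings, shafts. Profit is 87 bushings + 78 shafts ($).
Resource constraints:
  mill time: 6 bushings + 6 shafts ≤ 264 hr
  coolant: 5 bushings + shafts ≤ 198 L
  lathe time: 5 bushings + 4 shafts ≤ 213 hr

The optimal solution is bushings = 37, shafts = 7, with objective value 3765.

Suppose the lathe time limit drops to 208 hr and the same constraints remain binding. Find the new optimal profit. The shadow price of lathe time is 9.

3720

Δb = -5, so new z* = 3765 + (9)·(-5) = 3765 − 45 = 3720.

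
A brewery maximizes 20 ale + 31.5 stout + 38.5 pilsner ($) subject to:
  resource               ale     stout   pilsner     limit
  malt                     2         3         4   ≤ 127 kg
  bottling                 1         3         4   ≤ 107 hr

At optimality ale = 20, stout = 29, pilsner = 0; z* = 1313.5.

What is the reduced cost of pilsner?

Both malt and bottling are binding at x*.
Dual feasibility on the basic columns requires 2·y_malt + 1·y_bottling = 20, 3·y_malt + 3·y_bottling = 31.5.
→ y_malt = 9.5 and y_bottling = 1.
Reduced cost of pilsner: c₃ − yᵀa₃ = 38.5 − (9.5·4 + 1·4) = 38.5 − 42 = -3.5.

-3.5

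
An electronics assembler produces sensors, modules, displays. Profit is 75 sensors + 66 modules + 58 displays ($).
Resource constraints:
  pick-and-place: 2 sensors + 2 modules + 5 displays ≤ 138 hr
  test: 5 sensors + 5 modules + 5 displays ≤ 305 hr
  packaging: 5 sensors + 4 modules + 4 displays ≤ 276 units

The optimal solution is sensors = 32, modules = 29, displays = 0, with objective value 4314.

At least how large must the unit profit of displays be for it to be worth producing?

Binding: test and packaging. Non-binding: pick-and-place (16 unused).
Slack constraints have shadow price 0 (complementary slackness).
Dual feasibility on the basic columns requires 5·y_test + 5·y_packaging = 75, 5·y_test + 4·y_packaging = 66.
→ y_test = 6 and y_packaging = 9.
displays enters the basis when its profit ≥ yᵀa₃ = 6·5 + 9·4 = 66.

66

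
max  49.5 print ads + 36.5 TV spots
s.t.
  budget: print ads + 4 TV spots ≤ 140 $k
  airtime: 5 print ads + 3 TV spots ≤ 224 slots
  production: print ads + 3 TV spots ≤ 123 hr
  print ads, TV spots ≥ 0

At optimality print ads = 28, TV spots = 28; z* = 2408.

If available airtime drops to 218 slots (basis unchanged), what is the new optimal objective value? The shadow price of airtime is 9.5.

Δb = -6, so new z* = 2408 + (9.5)·(-6) = 2408 − 57 = 2351.

2351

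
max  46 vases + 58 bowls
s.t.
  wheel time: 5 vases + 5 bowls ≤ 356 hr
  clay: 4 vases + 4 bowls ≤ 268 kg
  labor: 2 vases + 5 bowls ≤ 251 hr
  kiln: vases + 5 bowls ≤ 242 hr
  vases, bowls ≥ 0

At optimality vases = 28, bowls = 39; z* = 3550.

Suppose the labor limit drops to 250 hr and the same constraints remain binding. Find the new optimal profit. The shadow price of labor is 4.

Δb = -1, so new z* = 3550 + (4)·(-1) = 3550 − 4 = 3546.

3546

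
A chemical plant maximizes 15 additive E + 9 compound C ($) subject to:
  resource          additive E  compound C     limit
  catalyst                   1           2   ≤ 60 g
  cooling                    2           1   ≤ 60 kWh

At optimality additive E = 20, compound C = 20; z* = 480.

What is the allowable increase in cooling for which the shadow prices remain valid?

60

Binding constraints: catalyst, cooling. The basis is B = [[1,2],[2,1]] with det -3.
Per unit increase in cooling, x* moves by d = (0.6667, -0.3333).
The basis stays optimal until compound C reaches 0; allowable increase = 60 kWh.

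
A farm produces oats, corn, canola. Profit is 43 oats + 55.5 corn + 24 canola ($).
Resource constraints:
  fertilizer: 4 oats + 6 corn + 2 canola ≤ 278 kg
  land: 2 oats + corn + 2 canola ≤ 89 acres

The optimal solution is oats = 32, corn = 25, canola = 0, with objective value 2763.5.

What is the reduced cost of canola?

-2

Check each constraint at x*: fertilizer 278/278 (tight); land 89/89 (tight).
The binding rows give the dual system: 4·y_fertilizer + 2·y_land = 43 and 6·y_fertilizer + 1·y_land = 55.5.
Solving: y_fertilizer = 8.5, y_land = 4.5.
Reduced cost of canola: c₃ − yᵀa₃ = 24 − (8.5·2 + 4.5·2) = 24 − 26 = -2.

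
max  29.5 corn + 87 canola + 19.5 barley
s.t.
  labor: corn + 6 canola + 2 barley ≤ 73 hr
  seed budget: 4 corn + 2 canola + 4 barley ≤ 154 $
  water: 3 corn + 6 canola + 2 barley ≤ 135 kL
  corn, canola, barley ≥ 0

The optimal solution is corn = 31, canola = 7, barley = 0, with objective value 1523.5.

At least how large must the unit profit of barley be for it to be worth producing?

At the optimum: labor uses 73 of 73 (binding); seed budget uses 138 of 154 (slack = 16); water uses 135 of 135 (binding).
By complementary slackness, y = 0 for the non-binding constraint.
Dual feasibility on the basic columns requires 1·y_labor + 3·y_water = 29.5, 6·y_labor + 6·y_water = 87.
→ y_labor = 7 and y_water = 7.5.
barley enters the basis when its profit ≥ yᵀa₃ = 7·2 + 7.5·2 = 29.

29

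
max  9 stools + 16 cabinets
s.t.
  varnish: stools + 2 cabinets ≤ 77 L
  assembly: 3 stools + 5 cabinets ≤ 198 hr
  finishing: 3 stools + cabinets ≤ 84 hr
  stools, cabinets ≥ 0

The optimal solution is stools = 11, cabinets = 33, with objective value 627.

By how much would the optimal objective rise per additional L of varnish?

Check each constraint at x*: varnish 77/77 (tight); assembly 198/198 (tight); finishing 66/84 (slack 18).
Slack constraints have shadow price 0 (complementary slackness).
Dual feasibility on the basic columns requires 1·y_varnish + 3·y_assembly = 9, 2·y_varnish + 5·y_assembly = 16.
Solving: y_varnish = 3, y_assembly = 2.
Shadow price of varnish = 3.

3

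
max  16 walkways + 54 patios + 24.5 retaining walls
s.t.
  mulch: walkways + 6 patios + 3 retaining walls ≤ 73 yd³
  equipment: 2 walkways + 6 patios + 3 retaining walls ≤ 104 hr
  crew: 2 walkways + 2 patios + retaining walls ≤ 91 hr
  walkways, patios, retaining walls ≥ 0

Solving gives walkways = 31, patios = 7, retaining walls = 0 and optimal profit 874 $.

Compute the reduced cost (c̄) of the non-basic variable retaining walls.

-2.5

Binding: mulch and equipment. Non-binding: crew (15 unused).
By complementary slackness, y = 0 for the non-binding constraint.
From A_Bᵀ y = c: 1·y_mulch + 2·y_equipment = 16; 6·y_mulch + 6·y_equipment = 54.
Solving: y_mulch = 2, y_equipment = 7.
Reduced cost of retaining walls: c₃ − yᵀa₃ = 24.5 − (2·3 + 7·3) = 24.5 − 27 = -2.5.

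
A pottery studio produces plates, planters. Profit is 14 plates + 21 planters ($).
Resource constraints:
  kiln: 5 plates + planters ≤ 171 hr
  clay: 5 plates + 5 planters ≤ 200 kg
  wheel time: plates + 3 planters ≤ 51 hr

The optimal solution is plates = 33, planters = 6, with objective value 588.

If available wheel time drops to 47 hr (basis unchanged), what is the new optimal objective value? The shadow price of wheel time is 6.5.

562

Δb = -4, so new z* = 588 + (6.5)·(-4) = 588 − 26 = 562.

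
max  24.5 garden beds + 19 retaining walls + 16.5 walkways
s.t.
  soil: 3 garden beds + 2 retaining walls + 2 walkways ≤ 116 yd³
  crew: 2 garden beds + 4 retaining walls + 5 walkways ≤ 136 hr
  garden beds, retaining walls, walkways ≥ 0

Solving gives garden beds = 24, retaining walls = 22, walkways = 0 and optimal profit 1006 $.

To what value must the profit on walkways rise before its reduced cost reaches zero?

Check each constraint at x*: soil 116/116 (tight); crew 136/136 (tight).
From A_Bᵀ y = c: 3·y_soil + 2·y_crew = 24.5; 2·y_soil + 4·y_crew = 19.
Solving: y_soil = 7.5, y_crew = 1.
walkways enters the basis when its profit ≥ yᵀa₃ = 7.5·2 + 1·5 = 20.

20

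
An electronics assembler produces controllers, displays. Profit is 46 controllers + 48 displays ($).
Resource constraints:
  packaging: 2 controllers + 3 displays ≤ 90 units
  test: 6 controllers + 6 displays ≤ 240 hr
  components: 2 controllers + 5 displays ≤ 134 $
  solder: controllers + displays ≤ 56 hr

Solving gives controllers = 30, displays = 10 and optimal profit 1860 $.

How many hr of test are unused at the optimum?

test used = 6·30 + 6·10 = 240; slack = 240 − 240 = 0.

0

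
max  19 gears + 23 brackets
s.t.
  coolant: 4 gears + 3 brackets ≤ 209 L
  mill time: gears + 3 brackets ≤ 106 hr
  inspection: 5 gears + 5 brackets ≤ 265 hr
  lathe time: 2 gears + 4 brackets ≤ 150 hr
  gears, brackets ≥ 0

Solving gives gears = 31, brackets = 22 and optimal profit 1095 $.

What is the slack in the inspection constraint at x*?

0

inspection used = 5·31 + 5·22 = 265; slack = 265 − 265 = 0.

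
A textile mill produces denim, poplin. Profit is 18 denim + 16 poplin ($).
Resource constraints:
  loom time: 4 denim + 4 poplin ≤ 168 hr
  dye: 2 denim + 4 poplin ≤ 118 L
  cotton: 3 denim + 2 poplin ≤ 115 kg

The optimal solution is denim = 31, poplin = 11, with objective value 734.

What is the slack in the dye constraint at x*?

12

dye used = 2·31 + 4·11 = 106; slack = 118 − 106 = 12.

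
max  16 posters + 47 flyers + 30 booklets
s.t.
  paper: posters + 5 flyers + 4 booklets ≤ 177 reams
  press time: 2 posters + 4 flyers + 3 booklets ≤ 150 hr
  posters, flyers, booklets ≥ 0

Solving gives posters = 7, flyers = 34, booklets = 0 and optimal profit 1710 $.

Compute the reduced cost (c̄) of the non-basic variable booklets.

-6.5

Both paper and press time are binding at x*.
Dual feasibility on the basic columns requires 1·y_paper + 2·y_press time = 16, 5·y_paper + 4·y_press time = 47.
This yields shadow prices y_paper = 5, y_press time = 5.5.
Reduced cost of booklets: c₃ − yᵀa₃ = 30 − (5·4 + 5.5·3) = 30 − 36.5 = -6.5.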